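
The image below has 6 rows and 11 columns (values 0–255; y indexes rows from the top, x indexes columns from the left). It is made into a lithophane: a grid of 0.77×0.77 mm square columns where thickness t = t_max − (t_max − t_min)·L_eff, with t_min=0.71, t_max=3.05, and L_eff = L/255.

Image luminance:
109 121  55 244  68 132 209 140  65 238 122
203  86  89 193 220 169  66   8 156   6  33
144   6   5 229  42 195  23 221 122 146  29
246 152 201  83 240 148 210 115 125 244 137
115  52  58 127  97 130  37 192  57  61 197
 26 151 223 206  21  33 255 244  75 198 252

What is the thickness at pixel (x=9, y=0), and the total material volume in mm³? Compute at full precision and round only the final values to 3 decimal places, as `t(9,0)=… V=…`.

t(9,0)=0.866 V=72.550

span = t_max - t_min = 3.05 - 0.71 = 2.340
L(9,0) = 238, L_eff = 238/255 = 0.933333
t(9,0) = 3.05 - 2.340·0.933333 = 0.866
Σt over all 6·11 pixels = 122.364
V = pitch²·Σt = 0.77²·122.364 = 72.550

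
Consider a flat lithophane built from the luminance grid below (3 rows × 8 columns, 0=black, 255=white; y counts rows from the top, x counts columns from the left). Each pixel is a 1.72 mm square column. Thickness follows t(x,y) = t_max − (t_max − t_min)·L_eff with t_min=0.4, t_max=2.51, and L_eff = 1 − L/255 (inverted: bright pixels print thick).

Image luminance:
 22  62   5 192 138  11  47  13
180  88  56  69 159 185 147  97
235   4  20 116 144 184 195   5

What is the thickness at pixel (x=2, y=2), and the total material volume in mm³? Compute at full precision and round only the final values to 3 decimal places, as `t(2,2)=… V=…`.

t(2,2)=0.565 V=86.515

span = t_max - t_min = 2.51 - 0.4 = 2.110
L(2,2) = 20, L_eff = 1 - 20/255 = 0.921569 (inverted)
t(2,2) = 2.51 - 2.110·0.921569 = 0.565
Σt over all 3·8 pixels = 372857/12750 ≈ 29.2436863
V = pitch²·Σt = 1.72²·372857/12750 = 86.515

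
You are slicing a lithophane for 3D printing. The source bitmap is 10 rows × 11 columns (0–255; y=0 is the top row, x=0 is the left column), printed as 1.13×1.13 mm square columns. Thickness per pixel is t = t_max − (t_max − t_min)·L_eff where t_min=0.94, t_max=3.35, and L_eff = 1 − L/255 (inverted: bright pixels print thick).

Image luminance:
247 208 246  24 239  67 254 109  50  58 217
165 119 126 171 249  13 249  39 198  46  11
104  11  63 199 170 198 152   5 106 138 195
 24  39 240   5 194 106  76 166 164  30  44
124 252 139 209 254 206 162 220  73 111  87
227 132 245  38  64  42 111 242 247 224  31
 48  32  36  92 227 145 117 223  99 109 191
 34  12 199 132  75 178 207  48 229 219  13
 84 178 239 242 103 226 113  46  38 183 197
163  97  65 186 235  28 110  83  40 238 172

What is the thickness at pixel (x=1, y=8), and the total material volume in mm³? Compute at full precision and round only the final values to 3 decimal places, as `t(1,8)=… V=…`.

span = t_max - t_min = 3.35 - 0.94 = 2.410
L(1,8) = 178, L_eff = 1 - 178/255 = 0.301961 (inverted)
t(1,8) = 3.35 - 2.410·0.301961 = 2.622
Σt over all 10·11 pixels = 72713/300 ≈ 242.3766667
V = pitch²·Σt = 1.13²·72713/300 = 309.491

t(1,8)=2.622 V=309.491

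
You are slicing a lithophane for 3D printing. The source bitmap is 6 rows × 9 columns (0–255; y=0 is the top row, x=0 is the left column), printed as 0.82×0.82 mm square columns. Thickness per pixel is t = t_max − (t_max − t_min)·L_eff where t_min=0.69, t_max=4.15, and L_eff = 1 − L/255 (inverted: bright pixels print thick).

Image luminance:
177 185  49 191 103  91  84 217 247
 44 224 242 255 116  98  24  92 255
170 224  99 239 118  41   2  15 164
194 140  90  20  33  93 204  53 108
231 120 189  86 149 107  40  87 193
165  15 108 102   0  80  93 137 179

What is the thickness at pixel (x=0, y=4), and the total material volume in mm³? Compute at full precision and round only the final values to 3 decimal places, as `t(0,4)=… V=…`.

span = t_max - t_min = 4.15 - 0.69 = 3.460
L(0,4) = 231, L_eff = 1 - 231/255 = 0.094118 (inverted)
t(0,4) = 4.15 - 3.460·0.094118 = 3.824
Σt over all 6·9 pixels = 1648351/12750 ≈ 129.2824314
V = pitch²·Σt = 0.82²·1648351/12750 = 86.930

t(0,4)=3.824 V=86.930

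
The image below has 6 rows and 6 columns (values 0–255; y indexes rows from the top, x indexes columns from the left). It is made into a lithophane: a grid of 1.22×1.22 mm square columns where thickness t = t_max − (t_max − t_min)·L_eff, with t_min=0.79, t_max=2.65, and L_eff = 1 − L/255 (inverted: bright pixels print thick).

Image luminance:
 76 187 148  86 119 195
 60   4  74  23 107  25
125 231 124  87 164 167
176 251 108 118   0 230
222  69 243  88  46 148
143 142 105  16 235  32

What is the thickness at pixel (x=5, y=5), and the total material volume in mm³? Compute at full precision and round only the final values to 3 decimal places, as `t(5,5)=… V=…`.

span = t_max - t_min = 2.65 - 0.79 = 1.860
L(5,5) = 32, L_eff = 1 - 32/255 = 0.874510 (inverted)
t(5,5) = 2.65 - 1.860·0.874510 = 1.023
Σt over all 6·6 pixels = 128232/2125 ≈ 60.3444706
V = pitch²·Σt = 1.22²·128232/2125 = 89.817

t(5,5)=1.023 V=89.817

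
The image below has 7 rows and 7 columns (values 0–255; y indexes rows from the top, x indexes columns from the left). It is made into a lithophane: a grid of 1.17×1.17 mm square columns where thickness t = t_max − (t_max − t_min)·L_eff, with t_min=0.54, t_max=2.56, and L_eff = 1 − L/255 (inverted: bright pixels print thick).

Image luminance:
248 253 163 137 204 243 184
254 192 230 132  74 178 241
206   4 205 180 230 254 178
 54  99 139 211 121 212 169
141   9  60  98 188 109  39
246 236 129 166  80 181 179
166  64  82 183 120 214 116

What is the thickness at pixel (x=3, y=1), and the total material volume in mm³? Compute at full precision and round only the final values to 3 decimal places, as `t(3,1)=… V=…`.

t(3,1)=1.586 V=120.814

span = t_max - t_min = 2.56 - 0.54 = 2.020
L(3,1) = 132, L_eff = 1 - 132/255 = 0.482353 (inverted)
t(3,1) = 2.56 - 2.020·0.482353 = 1.586
Σt over all 7·7 pixels = 562633/6375 ≈ 88.2561569
V = pitch²·Σt = 1.17²·562633/6375 = 120.814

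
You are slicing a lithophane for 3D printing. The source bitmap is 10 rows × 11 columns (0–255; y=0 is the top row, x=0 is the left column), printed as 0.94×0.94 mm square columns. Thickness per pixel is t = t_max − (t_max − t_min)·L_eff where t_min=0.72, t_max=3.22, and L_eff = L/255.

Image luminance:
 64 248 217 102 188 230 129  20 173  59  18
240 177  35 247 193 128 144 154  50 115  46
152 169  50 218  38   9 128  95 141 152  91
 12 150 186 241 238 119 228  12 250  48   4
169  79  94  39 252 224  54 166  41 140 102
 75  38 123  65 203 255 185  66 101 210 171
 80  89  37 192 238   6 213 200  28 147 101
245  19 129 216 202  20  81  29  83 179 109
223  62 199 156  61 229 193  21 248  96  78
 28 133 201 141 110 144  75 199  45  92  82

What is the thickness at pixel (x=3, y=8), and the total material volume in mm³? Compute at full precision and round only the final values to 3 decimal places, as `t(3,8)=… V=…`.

t(3,8)=1.691 V=191.528

span = t_max - t_min = 3.22 - 0.72 = 2.500
L(3,8) = 156, L_eff = 156/255 = 0.611765
t(3,8) = 3.22 - 2.500·0.611765 = 1.691
Σt over all 10·11 pixels = 36849/170 ≈ 216.7588235
V = pitch²·Σt = 0.94²·36849/170 = 191.528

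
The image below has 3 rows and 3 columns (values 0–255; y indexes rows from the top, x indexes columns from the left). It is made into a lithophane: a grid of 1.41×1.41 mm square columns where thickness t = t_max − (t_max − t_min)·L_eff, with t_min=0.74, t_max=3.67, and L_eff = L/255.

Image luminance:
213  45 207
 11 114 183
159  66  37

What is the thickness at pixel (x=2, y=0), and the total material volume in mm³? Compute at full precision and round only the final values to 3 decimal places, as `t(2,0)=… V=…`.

span = t_max - t_min = 3.67 - 0.74 = 2.930
L(2,0) = 207, L_eff = 207/255 = 0.811765
t(2,0) = 3.67 - 2.930·0.811765 = 1.292
Σt over all 3·3 pixels = 17967/850 ≈ 21.1376471
V = pitch²·Σt = 1.41²·17967/850 = 42.024

t(2,0)=1.292 V=42.024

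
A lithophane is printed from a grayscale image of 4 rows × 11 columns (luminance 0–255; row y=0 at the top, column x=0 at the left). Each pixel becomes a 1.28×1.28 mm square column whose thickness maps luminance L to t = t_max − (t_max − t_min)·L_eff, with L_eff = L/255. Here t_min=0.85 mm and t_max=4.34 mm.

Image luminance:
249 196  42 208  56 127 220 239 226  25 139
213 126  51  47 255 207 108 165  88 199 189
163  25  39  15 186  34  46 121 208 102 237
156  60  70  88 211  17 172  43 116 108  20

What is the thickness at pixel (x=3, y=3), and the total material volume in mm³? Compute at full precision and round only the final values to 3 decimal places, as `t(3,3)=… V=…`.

t(3,3)=3.136 V=187.028

span = t_max - t_min = 4.34 - 0.85 = 3.490
L(3,3) = 88, L_eff = 88/255 = 0.345098
t(3,3) = 4.34 - 3.490·0.345098 = 3.136
Σt over all 4·11 pixels = 727723/6375 ≈ 114.1526275
V = pitch²·Σt = 1.28²·727723/6375 = 187.028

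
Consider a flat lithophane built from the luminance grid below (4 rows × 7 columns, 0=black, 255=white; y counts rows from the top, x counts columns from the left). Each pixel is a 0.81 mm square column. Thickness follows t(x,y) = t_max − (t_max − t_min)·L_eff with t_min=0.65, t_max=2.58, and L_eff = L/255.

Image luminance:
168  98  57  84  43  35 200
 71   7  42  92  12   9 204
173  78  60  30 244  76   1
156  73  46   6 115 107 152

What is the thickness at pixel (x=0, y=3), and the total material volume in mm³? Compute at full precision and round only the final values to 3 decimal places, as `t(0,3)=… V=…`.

span = t_max - t_min = 2.58 - 0.65 = 1.930
L(0,3) = 156, L_eff = 156/255 = 0.611765
t(0,3) = 2.58 - 1.930·0.611765 = 1.399
Σt over all 4·7 pixels = 457131/8500 ≈ 53.7801176
V = pitch²·Σt = 0.81²·457131/8500 = 35.285

t(0,3)=1.399 V=35.285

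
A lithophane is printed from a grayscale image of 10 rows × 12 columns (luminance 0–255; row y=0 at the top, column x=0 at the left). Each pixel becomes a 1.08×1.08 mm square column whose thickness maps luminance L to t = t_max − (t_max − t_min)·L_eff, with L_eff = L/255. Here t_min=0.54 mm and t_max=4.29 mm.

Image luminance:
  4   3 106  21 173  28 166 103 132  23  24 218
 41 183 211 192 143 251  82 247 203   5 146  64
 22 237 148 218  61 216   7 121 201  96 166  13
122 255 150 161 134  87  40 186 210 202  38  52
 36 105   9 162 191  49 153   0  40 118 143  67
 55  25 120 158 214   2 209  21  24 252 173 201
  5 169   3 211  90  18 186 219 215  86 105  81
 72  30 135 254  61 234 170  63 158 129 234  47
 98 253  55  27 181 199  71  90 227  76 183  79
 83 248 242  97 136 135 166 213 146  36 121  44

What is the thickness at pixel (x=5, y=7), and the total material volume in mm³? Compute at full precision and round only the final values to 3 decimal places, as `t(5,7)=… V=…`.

span = t_max - t_min = 4.29 - 0.54 = 3.750
L(5,7) = 234, L_eff = 234/255 = 0.917647
t(5,7) = 4.29 - 3.750·0.917647 = 0.849
Σt over all 10·12 pixels = 299.8
V = pitch²·Σt = 1.08²·299.8 = 349.687

t(5,7)=0.849 V=349.687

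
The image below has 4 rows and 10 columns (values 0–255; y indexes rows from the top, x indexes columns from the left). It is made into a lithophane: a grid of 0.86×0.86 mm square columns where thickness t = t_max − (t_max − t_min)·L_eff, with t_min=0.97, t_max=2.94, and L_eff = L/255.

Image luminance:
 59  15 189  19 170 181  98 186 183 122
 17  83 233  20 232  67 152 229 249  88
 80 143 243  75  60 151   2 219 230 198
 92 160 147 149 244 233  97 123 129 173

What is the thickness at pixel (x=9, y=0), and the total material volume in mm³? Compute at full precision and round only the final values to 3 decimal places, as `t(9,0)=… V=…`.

span = t_max - t_min = 2.94 - 0.97 = 1.970
L(9,0) = 122, L_eff = 122/255 = 0.478431
t(9,0) = 2.94 - 1.970·0.478431 = 1.997
Σt over all 4·10 pixels = 95371/1275 ≈ 74.8007843
V = pitch²·Σt = 0.86²·95371/1275 = 55.323

t(9,0)=1.997 V=55.323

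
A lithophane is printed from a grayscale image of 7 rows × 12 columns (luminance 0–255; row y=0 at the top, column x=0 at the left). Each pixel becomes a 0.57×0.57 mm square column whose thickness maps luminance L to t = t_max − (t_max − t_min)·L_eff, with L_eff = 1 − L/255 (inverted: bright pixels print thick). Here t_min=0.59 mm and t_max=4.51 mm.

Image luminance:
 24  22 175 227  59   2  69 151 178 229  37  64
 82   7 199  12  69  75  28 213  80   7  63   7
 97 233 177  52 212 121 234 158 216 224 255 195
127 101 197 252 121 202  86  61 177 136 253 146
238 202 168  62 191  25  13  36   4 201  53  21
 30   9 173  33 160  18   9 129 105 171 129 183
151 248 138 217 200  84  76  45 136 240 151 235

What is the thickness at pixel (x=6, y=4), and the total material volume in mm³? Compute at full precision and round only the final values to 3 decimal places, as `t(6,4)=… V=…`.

span = t_max - t_min = 4.51 - 0.59 = 3.920
L(6,4) = 13, L_eff = 1 - 13/255 = 0.949020 (inverted)
t(6,4) = 4.51 - 3.920·0.949020 = 0.790
Σt over all 7·12 pixels = 1334753/6375 ≈ 209.3730196
V = pitch²·Σt = 0.57²·1334753/6375 = 68.025

t(6,4)=0.790 V=68.025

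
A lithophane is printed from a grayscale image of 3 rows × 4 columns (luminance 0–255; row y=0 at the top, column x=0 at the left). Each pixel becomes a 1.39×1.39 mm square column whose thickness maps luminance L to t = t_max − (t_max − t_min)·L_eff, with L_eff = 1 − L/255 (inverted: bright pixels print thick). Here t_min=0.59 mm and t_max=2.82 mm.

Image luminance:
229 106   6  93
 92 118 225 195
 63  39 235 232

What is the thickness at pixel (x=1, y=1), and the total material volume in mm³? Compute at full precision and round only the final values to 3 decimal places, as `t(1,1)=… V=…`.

t(1,1)=1.622 V=41.271

span = t_max - t_min = 2.82 - 0.59 = 2.230
L(1,1) = 118, L_eff = 1 - 118/255 = 0.537255 (inverted)
t(1,1) = 2.82 - 2.230·0.537255 = 1.622
Σt over all 3·4 pixels = 544699/25500 ≈ 21.3607451
V = pitch²·Σt = 1.39²·544699/25500 = 41.271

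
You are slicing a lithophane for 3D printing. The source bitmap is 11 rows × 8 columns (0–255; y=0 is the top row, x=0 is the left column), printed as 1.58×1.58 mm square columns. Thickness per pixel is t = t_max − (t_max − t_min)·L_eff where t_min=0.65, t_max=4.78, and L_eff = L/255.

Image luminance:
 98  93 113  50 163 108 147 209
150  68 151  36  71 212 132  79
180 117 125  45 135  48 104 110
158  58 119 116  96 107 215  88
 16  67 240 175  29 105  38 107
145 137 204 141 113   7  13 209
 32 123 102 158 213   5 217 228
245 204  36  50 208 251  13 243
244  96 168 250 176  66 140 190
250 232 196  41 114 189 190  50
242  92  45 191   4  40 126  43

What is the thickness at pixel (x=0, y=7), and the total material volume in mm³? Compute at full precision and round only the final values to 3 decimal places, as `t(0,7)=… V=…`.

span = t_max - t_min = 4.78 - 0.65 = 4.130
L(0,7) = 245, L_eff = 245/255 = 0.960784
t(0,7) = 4.78 - 4.130·0.960784 = 0.812
Σt over all 11·8 pixels = 612137/2550 ≈ 240.0537255
V = pitch²·Σt = 1.58²·612137/2550 = 599.270

t(0,7)=0.812 V=599.270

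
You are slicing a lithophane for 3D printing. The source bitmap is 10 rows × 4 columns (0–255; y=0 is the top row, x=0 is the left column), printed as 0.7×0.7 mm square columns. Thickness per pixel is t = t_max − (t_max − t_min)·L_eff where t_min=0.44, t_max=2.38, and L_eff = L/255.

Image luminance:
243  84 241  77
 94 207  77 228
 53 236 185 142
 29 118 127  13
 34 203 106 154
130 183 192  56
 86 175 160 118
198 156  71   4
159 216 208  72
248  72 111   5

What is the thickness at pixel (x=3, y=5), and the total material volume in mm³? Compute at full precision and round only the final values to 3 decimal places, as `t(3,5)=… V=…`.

span = t_max - t_min = 2.38 - 0.44 = 1.940
L(3,5) = 56, L_eff = 56/255 = 0.219608
t(3,5) = 2.38 - 1.940·0.219608 = 1.954
Σt over all 10·4 pixels = 234171/4250 ≈ 55.0990588
V = pitch²·Σt = 0.7²·234171/4250 = 26.999

t(3,5)=1.954 V=26.999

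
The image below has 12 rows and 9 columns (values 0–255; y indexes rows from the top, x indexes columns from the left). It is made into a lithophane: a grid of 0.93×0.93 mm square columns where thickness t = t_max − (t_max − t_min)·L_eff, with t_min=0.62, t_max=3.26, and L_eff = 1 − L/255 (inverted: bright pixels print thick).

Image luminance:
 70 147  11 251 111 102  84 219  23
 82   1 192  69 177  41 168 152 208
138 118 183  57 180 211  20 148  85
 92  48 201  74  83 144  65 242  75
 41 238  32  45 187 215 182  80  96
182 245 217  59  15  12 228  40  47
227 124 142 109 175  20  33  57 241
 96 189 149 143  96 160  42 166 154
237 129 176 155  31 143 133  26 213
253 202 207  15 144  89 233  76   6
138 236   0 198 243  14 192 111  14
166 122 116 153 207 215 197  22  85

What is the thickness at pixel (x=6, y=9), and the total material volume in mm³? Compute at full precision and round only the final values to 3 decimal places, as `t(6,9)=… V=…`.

t(6,9)=3.032 V=180.166

span = t_max - t_min = 3.26 - 0.62 = 2.640
L(6,9) = 233, L_eff = 1 - 233/255 = 0.086275 (inverted)
t(6,9) = 3.26 - 2.640·0.086275 = 3.032
Σt over all 12·9 pixels = 442656/2125 ≈ 208.3087059
V = pitch²·Σt = 0.93²·442656/2125 = 180.166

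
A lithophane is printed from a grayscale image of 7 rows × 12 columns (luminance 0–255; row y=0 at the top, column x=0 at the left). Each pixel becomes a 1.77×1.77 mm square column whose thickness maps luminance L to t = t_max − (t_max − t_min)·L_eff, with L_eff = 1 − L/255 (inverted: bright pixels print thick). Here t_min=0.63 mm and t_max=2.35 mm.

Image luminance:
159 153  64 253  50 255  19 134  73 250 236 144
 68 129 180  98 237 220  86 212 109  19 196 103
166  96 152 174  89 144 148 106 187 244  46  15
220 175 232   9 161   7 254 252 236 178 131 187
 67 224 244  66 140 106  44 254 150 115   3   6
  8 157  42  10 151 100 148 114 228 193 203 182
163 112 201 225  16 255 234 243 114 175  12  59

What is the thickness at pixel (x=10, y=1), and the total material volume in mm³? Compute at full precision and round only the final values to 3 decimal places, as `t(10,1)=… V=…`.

t(10,1)=1.952 V=415.570

span = t_max - t_min = 2.35 - 0.63 = 1.720
L(10,1) = 196, L_eff = 1 - 196/255 = 0.231373 (inverted)
t(10,1) = 2.35 - 1.720·0.231373 = 1.952
Σt over all 7·12 pixels = 2255/17 ≈ 132.6470588
V = pitch²·Σt = 1.77²·2255/17 = 415.570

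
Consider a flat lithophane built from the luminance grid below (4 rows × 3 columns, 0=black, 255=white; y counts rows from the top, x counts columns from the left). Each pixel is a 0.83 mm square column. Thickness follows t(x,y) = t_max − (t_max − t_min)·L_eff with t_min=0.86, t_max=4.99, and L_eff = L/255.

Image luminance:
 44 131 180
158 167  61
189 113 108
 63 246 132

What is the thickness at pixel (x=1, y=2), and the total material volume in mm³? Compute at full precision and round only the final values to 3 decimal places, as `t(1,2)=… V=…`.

t(1,2)=3.160 V=23.489

span = t_max - t_min = 4.99 - 0.86 = 4.130
L(1,2) = 113, L_eff = 113/255 = 0.443137
t(1,2) = 4.99 - 4.130·0.443137 = 3.160
Σt over all 4·3 pixels = 217361/6375 ≈ 34.0958431
V = pitch²·Σt = 0.83²·217361/6375 = 23.489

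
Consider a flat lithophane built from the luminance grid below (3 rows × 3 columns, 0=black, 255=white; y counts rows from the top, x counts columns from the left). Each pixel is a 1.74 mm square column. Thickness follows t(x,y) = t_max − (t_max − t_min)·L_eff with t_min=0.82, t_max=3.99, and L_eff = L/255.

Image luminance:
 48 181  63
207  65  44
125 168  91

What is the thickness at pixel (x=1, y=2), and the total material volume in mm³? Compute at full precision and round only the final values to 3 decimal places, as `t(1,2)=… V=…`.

t(1,2)=1.902 V=71.385

span = t_max - t_min = 3.99 - 0.82 = 3.170
L(1,2) = 168, L_eff = 168/255 = 0.658824
t(1,2) = 3.99 - 3.170·0.658824 = 1.902
Σt over all 3·3 pixels = 601241/25500 ≈ 23.5780784
V = pitch²·Σt = 1.74²·601241/25500 = 71.385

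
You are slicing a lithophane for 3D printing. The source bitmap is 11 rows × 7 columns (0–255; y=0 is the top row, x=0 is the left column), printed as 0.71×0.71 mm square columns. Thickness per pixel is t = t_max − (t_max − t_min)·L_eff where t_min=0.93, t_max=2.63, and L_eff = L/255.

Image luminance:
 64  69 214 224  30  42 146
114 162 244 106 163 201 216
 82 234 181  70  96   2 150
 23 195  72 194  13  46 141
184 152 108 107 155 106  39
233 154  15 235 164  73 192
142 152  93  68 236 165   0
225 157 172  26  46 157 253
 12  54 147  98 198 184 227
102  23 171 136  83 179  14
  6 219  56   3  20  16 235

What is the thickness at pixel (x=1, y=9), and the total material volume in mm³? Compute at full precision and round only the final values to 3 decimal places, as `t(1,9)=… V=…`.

t(1,9)=2.477 V=70.206

span = t_max - t_min = 2.63 - 0.93 = 1.700
L(1,9) = 23, L_eff = 23/255 = 0.090196
t(1,9) = 2.63 - 1.700·0.090196 = 2.477
Σt over all 11·7 pixels = 139.27
V = pitch²·Σt = 0.71²·139.27 = 70.206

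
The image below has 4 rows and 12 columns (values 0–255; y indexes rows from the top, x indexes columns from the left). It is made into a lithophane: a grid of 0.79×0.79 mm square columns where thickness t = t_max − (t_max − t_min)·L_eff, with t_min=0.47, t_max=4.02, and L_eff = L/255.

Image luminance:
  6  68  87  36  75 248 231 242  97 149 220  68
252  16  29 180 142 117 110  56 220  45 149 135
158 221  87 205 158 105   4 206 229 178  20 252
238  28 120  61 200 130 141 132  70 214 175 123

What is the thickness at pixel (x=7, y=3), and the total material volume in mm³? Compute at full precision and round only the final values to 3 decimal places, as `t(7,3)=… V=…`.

t(7,3)=2.182 V=64.534

span = t_max - t_min = 4.02 - 0.47 = 3.550
L(7,3) = 132, L_eff = 132/255 = 0.517647
t(7,3) = 4.02 - 3.550·0.517647 = 2.182
Σt over all 4·12 pixels = 527353/5100 ≈ 103.4025490
V = pitch²·Σt = 0.79²·527353/5100 = 64.534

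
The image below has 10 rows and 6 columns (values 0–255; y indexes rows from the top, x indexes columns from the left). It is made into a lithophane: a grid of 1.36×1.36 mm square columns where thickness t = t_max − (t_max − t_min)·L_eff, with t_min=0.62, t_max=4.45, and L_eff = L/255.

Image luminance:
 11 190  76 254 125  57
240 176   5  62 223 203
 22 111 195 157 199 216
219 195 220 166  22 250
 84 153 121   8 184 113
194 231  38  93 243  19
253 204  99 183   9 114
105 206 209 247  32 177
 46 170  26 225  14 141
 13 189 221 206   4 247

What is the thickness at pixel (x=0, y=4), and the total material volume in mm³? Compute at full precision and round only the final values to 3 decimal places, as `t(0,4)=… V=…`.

t(0,4)=3.188 V=260.072

span = t_max - t_min = 4.45 - 0.62 = 3.830
L(0,4) = 84, L_eff = 84/255 = 0.329412
t(0,4) = 4.45 - 3.830·0.329412 = 3.188
Σt over all 10·6 pixels = 140.61
V = pitch²·Σt = 1.36²·140.61 = 260.072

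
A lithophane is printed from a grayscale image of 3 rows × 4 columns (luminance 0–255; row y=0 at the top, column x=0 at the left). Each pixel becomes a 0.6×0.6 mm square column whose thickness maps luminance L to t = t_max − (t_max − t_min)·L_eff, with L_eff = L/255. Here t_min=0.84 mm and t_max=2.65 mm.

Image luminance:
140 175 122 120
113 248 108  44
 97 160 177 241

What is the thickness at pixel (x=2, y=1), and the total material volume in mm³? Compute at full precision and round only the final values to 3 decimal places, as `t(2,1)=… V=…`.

t(2,1)=1.883 V=6.989

span = t_max - t_min = 2.65 - 0.84 = 1.810
L(2,1) = 108, L_eff = 108/255 = 0.423529
t(2,1) = 2.65 - 1.810·0.423529 = 1.883
Σt over all 3·4 pixels = 99011/5100 ≈ 19.4139216
V = pitch²·Σt = 0.6²·99011/5100 = 6.989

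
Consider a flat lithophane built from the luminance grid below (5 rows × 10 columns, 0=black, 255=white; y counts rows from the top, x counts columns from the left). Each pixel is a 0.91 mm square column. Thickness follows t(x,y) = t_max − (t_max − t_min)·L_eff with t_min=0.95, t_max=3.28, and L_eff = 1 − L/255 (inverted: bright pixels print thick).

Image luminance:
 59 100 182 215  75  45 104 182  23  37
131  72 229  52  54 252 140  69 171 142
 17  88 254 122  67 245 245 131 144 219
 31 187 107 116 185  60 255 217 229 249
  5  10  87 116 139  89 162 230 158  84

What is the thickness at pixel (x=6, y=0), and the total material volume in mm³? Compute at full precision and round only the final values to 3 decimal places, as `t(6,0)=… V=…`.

t(6,0)=1.900 V=89.138

span = t_max - t_min = 3.28 - 0.95 = 2.330
L(6,0) = 104, L_eff = 1 - 104/255 = 0.592157 (inverted)
t(6,0) = 3.28 - 2.330·0.592157 = 1.900
Σt over all 5·10 pixels = 228738/2125 ≈ 107.6414118
V = pitch²·Σt = 0.91²·228738/2125 = 89.138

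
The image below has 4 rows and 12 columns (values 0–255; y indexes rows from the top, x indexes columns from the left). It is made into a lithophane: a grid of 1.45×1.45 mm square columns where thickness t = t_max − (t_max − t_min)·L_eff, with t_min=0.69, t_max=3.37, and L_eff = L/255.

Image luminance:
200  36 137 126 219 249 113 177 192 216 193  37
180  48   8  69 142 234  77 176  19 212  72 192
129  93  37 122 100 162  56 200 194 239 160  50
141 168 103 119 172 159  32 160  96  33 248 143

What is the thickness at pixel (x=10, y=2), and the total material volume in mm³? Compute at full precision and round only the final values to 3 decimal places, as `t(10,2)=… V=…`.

t(10,2)=1.688 V=197.797

span = t_max - t_min = 3.37 - 0.69 = 2.680
L(10,2) = 160, L_eff = 160/255 = 0.627451
t(10,2) = 3.37 - 2.680·0.627451 = 1.688
Σt over all 4·12 pixels = 119948/1275 ≈ 94.0768627
V = pitch²·Σt = 1.45²·119948/1275 = 197.797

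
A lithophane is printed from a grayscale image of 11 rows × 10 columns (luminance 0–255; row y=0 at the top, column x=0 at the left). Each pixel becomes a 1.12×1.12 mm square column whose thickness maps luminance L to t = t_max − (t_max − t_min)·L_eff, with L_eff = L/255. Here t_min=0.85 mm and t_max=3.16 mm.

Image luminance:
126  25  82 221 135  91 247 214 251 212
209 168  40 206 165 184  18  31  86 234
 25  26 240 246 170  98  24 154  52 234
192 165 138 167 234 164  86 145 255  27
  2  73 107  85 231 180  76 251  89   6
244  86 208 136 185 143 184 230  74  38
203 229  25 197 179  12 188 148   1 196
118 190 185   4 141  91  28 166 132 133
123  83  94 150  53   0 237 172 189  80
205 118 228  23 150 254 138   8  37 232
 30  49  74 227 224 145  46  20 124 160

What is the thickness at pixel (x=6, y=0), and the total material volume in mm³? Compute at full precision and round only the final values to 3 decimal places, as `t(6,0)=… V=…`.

span = t_max - t_min = 3.16 - 0.85 = 2.310
L(6,0) = 247, L_eff = 247/255 = 0.968627
t(6,0) = 3.16 - 2.310·0.968627 = 0.922
Σt over all 11·10 pixels = 214.852
V = pitch²·Σt = 1.12²·214.852 = 269.510

t(6,0)=0.922 V=269.510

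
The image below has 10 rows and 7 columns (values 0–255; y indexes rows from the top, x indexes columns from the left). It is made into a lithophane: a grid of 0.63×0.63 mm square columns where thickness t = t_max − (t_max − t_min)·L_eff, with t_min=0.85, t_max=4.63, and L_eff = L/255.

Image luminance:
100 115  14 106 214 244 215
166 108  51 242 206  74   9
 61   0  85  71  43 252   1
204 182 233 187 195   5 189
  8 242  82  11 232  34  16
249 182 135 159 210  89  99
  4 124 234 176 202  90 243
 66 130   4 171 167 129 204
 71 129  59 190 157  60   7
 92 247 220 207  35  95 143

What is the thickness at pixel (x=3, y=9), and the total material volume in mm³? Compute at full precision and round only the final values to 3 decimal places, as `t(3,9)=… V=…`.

span = t_max - t_min = 4.63 - 0.85 = 3.780
L(3,9) = 207, L_eff = 207/255 = 0.811765
t(3,9) = 4.63 - 3.780·0.811765 = 1.562
Σt over all 10·7 pixels = 191.044
V = pitch²·Σt = 0.63²·191.044 = 75.825

t(3,9)=1.562 V=75.825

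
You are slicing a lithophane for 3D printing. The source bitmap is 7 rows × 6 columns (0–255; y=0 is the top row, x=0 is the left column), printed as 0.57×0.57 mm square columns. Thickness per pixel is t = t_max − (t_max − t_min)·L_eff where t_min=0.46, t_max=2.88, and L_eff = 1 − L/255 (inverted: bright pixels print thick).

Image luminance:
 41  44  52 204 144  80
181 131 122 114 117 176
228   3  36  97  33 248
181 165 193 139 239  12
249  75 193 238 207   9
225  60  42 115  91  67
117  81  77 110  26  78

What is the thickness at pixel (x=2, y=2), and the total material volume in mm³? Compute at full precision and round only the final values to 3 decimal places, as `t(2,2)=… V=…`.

span = t_max - t_min = 2.88 - 0.46 = 2.420
L(2,2) = 36, L_eff = 1 - 36/255 = 0.858824 (inverted)
t(2,2) = 2.88 - 2.420·0.858824 = 0.802
Σt over all 7·6 pixels = 28539/425 ≈ 67.1505882
V = pitch²·Σt = 0.57²·28539/425 = 21.817

t(2,2)=0.802 V=21.817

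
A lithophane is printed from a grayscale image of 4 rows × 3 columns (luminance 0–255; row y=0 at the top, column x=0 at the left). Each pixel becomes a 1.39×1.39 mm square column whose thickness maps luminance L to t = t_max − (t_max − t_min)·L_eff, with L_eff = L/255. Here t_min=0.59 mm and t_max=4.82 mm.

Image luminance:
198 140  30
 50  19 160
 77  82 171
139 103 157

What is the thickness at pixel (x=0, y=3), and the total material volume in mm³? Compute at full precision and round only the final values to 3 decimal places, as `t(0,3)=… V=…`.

span = t_max - t_min = 4.82 - 0.59 = 4.230
L(0,3) = 139, L_eff = 139/255 = 0.545098
t(0,3) = 4.82 - 4.230·0.545098 = 2.514
Σt over all 4·3 pixels = 35.844
V = pitch²·Σt = 1.39²·35.844 = 69.254

t(0,3)=2.514 V=69.254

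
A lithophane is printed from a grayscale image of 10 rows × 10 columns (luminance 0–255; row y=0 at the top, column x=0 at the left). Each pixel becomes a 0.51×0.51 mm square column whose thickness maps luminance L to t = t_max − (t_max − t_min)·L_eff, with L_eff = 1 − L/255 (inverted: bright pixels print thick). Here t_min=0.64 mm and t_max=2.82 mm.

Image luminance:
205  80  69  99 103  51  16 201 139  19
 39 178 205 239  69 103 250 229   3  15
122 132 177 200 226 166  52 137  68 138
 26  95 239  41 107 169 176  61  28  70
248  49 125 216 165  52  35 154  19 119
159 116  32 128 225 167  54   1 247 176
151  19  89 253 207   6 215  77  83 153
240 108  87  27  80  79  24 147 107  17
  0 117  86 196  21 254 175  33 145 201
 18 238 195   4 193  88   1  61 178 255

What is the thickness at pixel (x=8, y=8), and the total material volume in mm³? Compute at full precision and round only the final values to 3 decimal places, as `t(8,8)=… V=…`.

span = t_max - t_min = 2.82 - 0.64 = 2.180
L(8,8) = 145, L_eff = 1 - 145/255 = 0.431373 (inverted)
t(8,8) = 2.82 - 2.180·0.431373 = 1.880
Σt over all 10·10 pixels = 2108413/12750 ≈ 165.3657255
V = pitch²·Σt = 0.51²·2108413/12750 = 43.012

t(8,8)=1.880 V=43.012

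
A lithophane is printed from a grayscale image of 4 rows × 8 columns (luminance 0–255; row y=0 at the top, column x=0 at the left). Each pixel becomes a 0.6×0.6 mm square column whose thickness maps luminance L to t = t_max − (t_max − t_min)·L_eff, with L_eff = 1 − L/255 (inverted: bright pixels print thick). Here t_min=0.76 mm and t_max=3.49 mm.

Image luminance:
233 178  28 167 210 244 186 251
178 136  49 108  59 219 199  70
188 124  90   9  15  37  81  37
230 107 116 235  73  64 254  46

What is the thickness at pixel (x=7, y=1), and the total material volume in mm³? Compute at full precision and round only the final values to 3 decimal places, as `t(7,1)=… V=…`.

span = t_max - t_min = 3.49 - 0.76 = 2.730
L(7,1) = 70, L_eff = 1 - 70/255 = 0.725490 (inverted)
t(7,1) = 3.49 - 2.730·0.725490 = 1.509
Σt over all 4·8 pixels = 590831/8500 ≈ 69.5095294
V = pitch²·Σt = 0.6²·590831/8500 = 25.023

t(7,1)=1.509 V=25.023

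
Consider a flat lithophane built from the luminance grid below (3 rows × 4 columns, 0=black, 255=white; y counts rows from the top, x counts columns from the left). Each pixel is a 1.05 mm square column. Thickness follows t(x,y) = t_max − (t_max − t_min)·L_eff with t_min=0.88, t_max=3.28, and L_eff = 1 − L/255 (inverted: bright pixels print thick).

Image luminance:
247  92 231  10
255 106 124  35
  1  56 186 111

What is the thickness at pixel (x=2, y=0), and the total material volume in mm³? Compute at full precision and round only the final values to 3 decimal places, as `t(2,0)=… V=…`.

span = t_max - t_min = 3.28 - 0.88 = 2.400
L(2,0) = 231, L_eff = 1 - 231/255 = 0.094118 (inverted)
t(2,0) = 3.28 - 2.400·0.094118 = 3.054
Σt over all 3·4 pixels = 10304/425 ≈ 24.2447059
V = pitch²·Σt = 1.05²·10304/425 = 26.730

t(2,0)=3.054 V=26.730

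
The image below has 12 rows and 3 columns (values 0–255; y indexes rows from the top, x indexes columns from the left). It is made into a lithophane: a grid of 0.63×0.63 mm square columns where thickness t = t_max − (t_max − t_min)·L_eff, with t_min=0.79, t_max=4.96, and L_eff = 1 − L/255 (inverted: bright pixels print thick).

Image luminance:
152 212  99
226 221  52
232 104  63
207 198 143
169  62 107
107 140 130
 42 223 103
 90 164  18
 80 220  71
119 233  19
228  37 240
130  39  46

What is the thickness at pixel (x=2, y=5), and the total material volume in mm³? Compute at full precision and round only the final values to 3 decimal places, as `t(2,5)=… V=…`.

span = t_max - t_min = 4.96 - 0.79 = 4.170
L(2,5) = 130, L_eff = 1 - 130/255 = 0.490196 (inverted)
t(2,5) = 4.96 - 4.170·0.490196 = 2.916
Σt over all 12·3 pixels = 105.724
V = pitch²·Σt = 0.63²·105.724 = 41.962

t(2,5)=2.916 V=41.962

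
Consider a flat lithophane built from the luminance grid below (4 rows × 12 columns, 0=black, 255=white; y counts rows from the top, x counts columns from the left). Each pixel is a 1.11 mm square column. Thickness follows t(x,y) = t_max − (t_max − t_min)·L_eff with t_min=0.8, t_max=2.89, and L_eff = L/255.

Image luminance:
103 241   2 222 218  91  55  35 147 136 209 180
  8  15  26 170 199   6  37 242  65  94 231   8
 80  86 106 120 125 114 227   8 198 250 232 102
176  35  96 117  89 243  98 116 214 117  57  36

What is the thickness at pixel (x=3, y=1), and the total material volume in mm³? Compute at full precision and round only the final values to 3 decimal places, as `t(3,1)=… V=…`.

t(3,1)=1.497 V=112.528

span = t_max - t_min = 2.89 - 0.8 = 2.090
L(3,1) = 170, L_eff = 170/255 = 0.666667
t(3,1) = 2.89 - 2.090·0.666667 = 1.497
Σt over all 4·12 pixels = 1164461/12750 ≈ 91.3302745
V = pitch²·Σt = 1.11²·1164461/12750 = 112.528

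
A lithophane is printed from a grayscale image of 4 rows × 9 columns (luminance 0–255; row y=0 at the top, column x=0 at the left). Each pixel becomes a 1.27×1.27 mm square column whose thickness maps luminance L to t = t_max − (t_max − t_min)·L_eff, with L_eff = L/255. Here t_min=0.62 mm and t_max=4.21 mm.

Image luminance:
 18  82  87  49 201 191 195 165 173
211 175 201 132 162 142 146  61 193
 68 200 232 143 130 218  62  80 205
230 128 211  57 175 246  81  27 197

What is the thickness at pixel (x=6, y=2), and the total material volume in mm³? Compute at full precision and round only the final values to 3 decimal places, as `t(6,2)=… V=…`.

t(6,2)=3.337 V=124.694

span = t_max - t_min = 4.21 - 0.62 = 3.590
L(6,2) = 62, L_eff = 62/255 = 0.243137
t(6,2) = 4.21 - 3.590·0.243137 = 3.337
Σt over all 4·9 pixels = 328569/4250 ≈ 77.3103529
V = pitch²·Σt = 1.27²·328569/4250 = 124.694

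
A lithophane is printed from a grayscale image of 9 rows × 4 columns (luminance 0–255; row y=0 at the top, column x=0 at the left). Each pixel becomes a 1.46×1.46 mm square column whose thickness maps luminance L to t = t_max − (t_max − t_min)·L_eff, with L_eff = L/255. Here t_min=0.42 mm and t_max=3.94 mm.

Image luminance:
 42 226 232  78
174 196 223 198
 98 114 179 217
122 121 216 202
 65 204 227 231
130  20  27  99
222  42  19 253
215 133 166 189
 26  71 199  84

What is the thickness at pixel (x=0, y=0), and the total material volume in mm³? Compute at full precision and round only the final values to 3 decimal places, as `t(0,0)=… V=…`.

span = t_max - t_min = 3.94 - 0.42 = 3.520
L(0,0) = 42, L_eff = 42/255 = 0.164706
t(0,0) = 3.94 - 3.520·0.164706 = 3.360
Σt over all 9·4 pixels = 17654/255 ≈ 69.2313725
V = pitch²·Σt = 1.46²·17654/255 = 147.574

t(0,0)=3.360 V=147.574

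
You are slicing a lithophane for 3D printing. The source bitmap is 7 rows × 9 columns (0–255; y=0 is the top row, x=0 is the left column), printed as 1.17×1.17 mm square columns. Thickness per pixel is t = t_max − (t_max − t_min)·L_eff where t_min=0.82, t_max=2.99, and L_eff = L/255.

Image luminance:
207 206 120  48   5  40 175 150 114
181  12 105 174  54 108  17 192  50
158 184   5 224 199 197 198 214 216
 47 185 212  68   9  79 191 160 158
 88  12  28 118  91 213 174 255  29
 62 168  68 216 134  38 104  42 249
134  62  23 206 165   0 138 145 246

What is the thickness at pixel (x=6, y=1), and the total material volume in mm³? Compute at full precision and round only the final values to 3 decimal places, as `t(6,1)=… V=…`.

span = t_max - t_min = 2.99 - 0.82 = 2.170
L(6,1) = 17, L_eff = 17/255 = 0.066667
t(6,1) = 2.99 - 2.170·0.066667 = 2.845
Σt over all 7·9 pixels = 619129/5100 ≈ 121.3978431
V = pitch²·Σt = 1.17²·619129/5100 = 166.182

t(6,1)=2.845 V=166.182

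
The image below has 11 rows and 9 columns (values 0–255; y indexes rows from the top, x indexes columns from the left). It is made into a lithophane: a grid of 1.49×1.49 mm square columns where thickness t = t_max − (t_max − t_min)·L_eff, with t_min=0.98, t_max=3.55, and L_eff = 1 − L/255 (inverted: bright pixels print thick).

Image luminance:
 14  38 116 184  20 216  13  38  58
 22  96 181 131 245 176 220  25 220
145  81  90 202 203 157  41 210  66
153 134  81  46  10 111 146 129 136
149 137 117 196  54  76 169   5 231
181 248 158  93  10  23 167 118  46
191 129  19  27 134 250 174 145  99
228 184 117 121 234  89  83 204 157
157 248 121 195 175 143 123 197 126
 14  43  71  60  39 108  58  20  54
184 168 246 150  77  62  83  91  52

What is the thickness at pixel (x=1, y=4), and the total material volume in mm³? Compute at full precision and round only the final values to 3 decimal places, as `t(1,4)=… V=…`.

t(1,4)=2.361 V=483.493

span = t_max - t_min = 3.55 - 0.98 = 2.570
L(1,4) = 137, L_eff = 1 - 137/255 = 0.462745 (inverted)
t(1,4) = 3.55 - 2.570·0.462745 = 2.361
Σt over all 11·9 pixels = 462782/2125 ≈ 217.7797647
V = pitch²·Σt = 1.49²·462782/2125 = 483.493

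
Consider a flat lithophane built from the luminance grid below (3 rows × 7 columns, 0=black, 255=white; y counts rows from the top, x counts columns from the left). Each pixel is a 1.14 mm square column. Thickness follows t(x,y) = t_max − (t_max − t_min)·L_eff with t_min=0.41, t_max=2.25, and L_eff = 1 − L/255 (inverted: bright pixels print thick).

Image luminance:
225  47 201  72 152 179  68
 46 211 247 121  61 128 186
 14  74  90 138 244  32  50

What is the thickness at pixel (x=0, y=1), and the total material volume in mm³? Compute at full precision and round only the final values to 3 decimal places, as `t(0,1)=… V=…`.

span = t_max - t_min = 2.25 - 0.41 = 1.840
L(0,1) = 46, L_eff = 1 - 46/255 = 0.819608 (inverted)
t(0,1) = 2.25 - 1.840·0.819608 = 0.742
Σt over all 3·7 pixels = 231793/8500 ≈ 27.2697647
V = pitch²·Σt = 1.14²·231793/8500 = 35.440

t(0,1)=0.742 V=35.440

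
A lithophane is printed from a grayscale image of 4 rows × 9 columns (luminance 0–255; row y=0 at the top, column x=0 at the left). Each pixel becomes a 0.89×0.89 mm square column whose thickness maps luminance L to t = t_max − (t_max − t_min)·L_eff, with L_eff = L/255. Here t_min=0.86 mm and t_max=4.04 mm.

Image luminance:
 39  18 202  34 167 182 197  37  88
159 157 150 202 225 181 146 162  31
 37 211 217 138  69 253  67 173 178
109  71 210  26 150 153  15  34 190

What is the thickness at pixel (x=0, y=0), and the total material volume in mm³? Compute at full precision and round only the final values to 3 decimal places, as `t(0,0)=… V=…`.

t(0,0)=3.554 V=68.994

span = t_max - t_min = 4.04 - 0.86 = 3.180
L(0,0) = 39, L_eff = 39/255 = 0.152941
t(0,0) = 4.04 - 3.180·0.152941 = 3.554
Σt over all 4·9 pixels = 185093/2125 ≈ 87.1025882
V = pitch²·Σt = 0.89²·185093/2125 = 68.994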